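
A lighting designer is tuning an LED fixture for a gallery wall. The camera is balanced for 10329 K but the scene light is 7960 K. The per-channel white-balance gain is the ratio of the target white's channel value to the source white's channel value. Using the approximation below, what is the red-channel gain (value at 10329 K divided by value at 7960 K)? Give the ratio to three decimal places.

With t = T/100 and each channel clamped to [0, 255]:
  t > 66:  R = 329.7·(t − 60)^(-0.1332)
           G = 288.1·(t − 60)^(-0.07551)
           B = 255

0.900

At 7960 K (t = 79.6):
  R = 329.7·(79.6 − 60)^(-0.1332) = 329.7·19.6^(-0.1332) = 329.7·0.67278 = 221.815.
At 10329 K (t = 103.29):
  R = 329.7·(103.29 − 60)^(-0.1332) = 329.7·43.29^(-0.1332) = 329.7·0.60539 = 199.596.
Gain = 199.596 / 221.815 = 0.8998 → 0.900.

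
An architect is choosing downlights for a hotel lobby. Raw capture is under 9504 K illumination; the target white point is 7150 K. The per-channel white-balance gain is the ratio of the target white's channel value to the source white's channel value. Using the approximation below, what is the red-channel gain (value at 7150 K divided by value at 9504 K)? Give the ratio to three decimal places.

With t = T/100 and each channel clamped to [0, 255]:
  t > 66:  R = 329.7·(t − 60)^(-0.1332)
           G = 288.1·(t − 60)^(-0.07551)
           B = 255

At 9504 K (t = 95.04):
  R = 329.7·(95.04 − 60)^(-0.1332) = 329.7·35.04^(-0.1332) = 329.7·0.62268 = 205.297.
At 7150 K (t = 71.5):
  R = 329.7·(71.5 − 60)^(-0.1332) = 329.7·11.5^(-0.1332) = 329.7·0.72230 = 238.141.
Gain = 238.141 / 205.297 = 1.1600 → 1.160.

1.160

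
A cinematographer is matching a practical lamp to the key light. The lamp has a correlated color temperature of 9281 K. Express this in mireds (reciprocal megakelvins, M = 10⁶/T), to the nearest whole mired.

108 mireds

M = 10⁶ / 9281 = 107.747 → 108 mireds.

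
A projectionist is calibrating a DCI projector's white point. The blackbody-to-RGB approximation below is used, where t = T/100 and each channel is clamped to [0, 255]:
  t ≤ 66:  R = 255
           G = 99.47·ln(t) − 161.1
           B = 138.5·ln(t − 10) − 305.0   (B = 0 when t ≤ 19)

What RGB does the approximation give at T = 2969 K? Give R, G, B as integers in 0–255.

R=255, G=176, B=108

t = 2969/100 = 29.69; the t ≤ 66 branch applies.
R = 255 by definition for t ≤ 66.
G = 99.47·ln 29.69 − 161.1 = 99.47·3.3908 − 161.1 = 176.184.
B = 138.5·ln(29.69 − 10) − 305.0 = 138.5·ln 19.69 − 305.0 = 138.5·2.9801 − 305.0 = 107.745.
Rounded: (255, 176, 108).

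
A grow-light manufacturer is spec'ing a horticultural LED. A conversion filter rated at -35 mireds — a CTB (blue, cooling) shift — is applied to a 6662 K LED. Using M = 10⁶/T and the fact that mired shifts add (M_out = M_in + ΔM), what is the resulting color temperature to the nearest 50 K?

8700 K

M_in = 10⁶/6662 = 150.11 mireds.
M_out = 150.11 + (-35) = 115.11 mireds.
T_out = 10⁶/115.11 = 8687.7 K → 8700 K.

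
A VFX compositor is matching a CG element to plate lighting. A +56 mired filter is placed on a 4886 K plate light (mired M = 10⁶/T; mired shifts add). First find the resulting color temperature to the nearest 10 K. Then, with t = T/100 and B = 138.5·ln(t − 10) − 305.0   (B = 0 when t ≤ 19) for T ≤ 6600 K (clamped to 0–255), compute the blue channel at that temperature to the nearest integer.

M_in = 10⁶/4886 = 204.67; M_out = 204.67 + (+56) = 260.67.
T_out = 10⁶/260.67 = 3836.3 K → 3840 K; t = 38.4.
B = 138.5·ln(38.4 − 10) − 305.0 = 138.5·ln 28.4 − 305.0 = 138.5·3.3464 − 305.0 = 158.475.
Rounded: 158.

158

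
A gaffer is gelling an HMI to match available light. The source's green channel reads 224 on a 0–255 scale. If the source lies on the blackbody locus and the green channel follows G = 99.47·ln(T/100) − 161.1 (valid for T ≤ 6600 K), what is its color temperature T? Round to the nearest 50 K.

4800 K

ln t = (224 + 161.1) / 99.47 = 3.8715.
t = e^3.8715 = 48.015.
T = 100·t = 4802 K → 4800 K to the nearest 50 K.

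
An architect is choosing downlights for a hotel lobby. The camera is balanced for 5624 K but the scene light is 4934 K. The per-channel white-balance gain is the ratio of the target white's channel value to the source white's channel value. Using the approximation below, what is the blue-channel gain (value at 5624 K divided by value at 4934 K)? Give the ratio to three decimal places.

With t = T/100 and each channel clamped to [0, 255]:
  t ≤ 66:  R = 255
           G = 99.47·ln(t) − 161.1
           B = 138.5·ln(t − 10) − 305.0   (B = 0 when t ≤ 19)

1.110

At 4934 K (t = 49.34):
  B = 138.5·ln(49.34 − 10) − 305.0 = 138.5·ln 39.34 − 305.0 = 138.5·3.6722 − 305.0 = 203.605.
At 5624 K (t = 56.24):
  B = 138.5·ln(56.24 − 10) − 305.0 = 138.5·ln 46.24 − 305.0 = 138.5·3.8338 − 305.0 = 225.988.
Gain = 225.988 / 203.605 = 1.1099 → 1.110.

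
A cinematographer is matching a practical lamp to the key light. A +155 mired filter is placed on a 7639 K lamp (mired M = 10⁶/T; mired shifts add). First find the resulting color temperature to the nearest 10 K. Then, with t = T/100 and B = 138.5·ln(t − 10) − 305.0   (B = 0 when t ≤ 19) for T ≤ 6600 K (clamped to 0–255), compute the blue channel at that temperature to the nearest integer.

141

M_in = 10⁶/7639 = 130.91; M_out = 130.91 + (+155) = 285.91.
T_out = 10⁶/285.91 = 3497.6 K → 3500 K; t = 35.
B = 138.5·ln(35 − 10) − 305.0 = 138.5·ln 25 − 305.0 = 138.5·3.2189 − 305.0 = 140.814.
Rounded: 141.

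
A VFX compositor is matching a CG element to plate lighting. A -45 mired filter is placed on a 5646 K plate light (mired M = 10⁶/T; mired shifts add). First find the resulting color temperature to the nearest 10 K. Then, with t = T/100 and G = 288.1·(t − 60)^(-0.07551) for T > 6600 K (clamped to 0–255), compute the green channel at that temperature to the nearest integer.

234

M_in = 10⁶/5646 = 177.12; M_out = 177.12 + (-45) = 132.12.
T_out = 10⁶/132.12 = 7569.1 K → 7570 K; t = 75.7.
G = 288.1·(75.7 − 60)^(-0.07551) = 288.1·15.7^(-0.07551) = 288.1·0.81226 = 234.013.
Rounded: 234.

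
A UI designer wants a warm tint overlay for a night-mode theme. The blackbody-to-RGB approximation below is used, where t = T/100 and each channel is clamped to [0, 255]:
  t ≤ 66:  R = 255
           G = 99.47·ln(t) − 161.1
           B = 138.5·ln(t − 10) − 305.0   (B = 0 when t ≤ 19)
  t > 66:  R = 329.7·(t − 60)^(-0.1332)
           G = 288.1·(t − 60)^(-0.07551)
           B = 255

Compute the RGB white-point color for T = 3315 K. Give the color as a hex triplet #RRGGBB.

#FFBB82

t = 3315/100 = 33.15; the t ≤ 66 branch applies.
R = 255 by definition for t ≤ 66.
G = 99.47·ln 33.15 − 161.1 = 99.47·3.5010 − 161.1 = 187.149.
B = 138.5·ln(33.15 − 10) − 305.0 = 138.5·ln 23.15 − 305.0 = 138.5·3.1420 − 305.0 = 130.166.
Rounded: (255, 187, 130).
In hex: #FFBB82.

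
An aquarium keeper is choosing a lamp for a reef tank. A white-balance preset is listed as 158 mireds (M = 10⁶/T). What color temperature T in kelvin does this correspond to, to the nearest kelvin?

T = 10⁶ / 158 = 6329.11 K → 6329 K.

6329 K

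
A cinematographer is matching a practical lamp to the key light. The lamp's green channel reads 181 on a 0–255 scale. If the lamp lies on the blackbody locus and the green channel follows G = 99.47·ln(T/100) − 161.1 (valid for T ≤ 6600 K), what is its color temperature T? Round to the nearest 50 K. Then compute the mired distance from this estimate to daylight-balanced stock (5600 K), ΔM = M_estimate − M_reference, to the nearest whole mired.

ln t = (181 + 161.1) / 99.47 = 3.4392.
t = e^3.4392 = 31.163.
T = 100·t = 3116 K → 3100 K to the nearest 50 K.
M_estimate = 10⁶/3100 = 322.58; M_reference = 10⁶/5600 = 178.57.
ΔM = 322.58 − 178.57 = 144.01 → +144 mireds.

+144 mireds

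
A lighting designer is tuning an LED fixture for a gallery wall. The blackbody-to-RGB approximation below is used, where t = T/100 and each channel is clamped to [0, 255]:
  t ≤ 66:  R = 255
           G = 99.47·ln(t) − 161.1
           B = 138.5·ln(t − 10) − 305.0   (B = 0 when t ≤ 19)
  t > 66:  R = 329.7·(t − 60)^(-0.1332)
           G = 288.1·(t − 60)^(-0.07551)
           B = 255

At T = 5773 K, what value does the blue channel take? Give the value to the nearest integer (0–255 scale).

230

t = 5773/100 = 57.73; the t ≤ 66 branch applies.
B = 138.5·ln(57.73 − 10) − 305.0 = 138.5·ln 47.73 − 305.0 = 138.5·3.8656 − 305.0 = 230.380.
Rounded: 230.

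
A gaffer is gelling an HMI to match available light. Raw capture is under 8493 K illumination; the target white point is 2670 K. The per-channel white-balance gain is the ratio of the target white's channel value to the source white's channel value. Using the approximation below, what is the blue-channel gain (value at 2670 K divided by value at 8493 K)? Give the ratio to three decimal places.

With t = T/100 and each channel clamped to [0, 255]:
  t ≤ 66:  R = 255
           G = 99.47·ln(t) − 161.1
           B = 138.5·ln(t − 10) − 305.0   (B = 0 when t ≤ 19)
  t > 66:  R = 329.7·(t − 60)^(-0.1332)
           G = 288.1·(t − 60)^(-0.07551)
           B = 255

At 8493 K (t = 84.93):
  B = 255 by definition for t > 66.
At 2670 K (t = 26.7):
  B = 138.5·ln(26.7 − 10) − 305.0 = 138.5·ln 16.7 − 305.0 = 138.5·2.8154 − 305.0 = 84.934.
Gain = 84.934 / 255.000 = 0.3331 → 0.333.

0.333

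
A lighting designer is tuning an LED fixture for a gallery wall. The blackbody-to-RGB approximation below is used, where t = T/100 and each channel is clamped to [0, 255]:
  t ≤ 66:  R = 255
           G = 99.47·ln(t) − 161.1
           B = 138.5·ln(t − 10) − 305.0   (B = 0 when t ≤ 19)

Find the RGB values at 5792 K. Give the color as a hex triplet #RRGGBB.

#FFF3E7

t = 5792/100 = 57.92; the t ≤ 66 branch applies.
R = 255 by definition for t ≤ 66.
G = 99.47·ln 57.92 − 161.1 = 99.47·4.0591 − 161.1 = 242.655.
B = 138.5·ln(57.92 − 10) − 305.0 = 138.5·ln 47.92 − 305.0 = 138.5·3.8695 − 305.0 = 230.930.
Rounded: (255, 243, 231).
In hex: #FFF3E7.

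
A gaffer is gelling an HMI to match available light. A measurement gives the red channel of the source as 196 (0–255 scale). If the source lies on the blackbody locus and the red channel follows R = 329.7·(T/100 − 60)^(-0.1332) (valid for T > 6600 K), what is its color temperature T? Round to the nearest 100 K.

(t − 60)^(-0.1332) = 196/329.7 = 0.59448.
t − 60 = 0.59448^(1/-0.1332) = 0.59448^(-7.508) = 49.621, so t = 109.621.
T = 100·t = 10962 K → 11000 K to the nearest 100 K.

11000 K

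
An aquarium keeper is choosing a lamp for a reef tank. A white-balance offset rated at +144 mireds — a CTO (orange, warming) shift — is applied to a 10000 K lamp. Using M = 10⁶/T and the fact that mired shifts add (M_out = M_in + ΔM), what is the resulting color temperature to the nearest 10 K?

4100 K

M_in = 10⁶/10000 = 100.00 mireds.
M_out = 100.00 + (+144) = 244.00 mireds.
T_out = 10⁶/244.00 = 4098.4 K → 4100 K.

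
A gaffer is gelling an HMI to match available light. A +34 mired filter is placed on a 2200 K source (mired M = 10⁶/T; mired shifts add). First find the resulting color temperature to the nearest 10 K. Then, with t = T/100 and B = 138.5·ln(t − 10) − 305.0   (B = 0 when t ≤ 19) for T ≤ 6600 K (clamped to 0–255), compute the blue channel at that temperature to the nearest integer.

M_in = 10⁶/2200 = 454.55; M_out = 454.55 + (+34) = 488.55.
T_out = 10⁶/488.55 = 2046.9 K → 2050 K; t = 20.5.
B = 138.5·ln(20.5 − 10) − 305.0 = 138.5·ln 10.5 − 305.0 = 138.5·2.3514 − 305.0 = 20.665.
Rounded: 21.

21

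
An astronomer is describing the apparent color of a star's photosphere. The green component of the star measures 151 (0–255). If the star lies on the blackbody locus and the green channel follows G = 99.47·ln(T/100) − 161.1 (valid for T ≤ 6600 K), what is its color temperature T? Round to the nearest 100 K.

ln t = (151 + 161.1) / 99.47 = 3.1376.
t = e^3.1376 = 23.049.
T = 100·t = 2305 K → 2300 K to the nearest 100 K.

2300 K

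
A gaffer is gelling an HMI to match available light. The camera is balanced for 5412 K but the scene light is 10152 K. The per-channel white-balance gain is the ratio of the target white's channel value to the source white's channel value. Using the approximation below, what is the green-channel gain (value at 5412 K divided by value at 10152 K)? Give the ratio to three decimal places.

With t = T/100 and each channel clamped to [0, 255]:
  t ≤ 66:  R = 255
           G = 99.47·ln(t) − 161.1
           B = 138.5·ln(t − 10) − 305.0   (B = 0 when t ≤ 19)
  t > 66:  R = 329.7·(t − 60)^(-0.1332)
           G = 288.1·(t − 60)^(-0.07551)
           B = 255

1.085

At 10152 K (t = 101.52):
  G = 288.1·(101.52 − 60)^(-0.07551) = 288.1·41.52^(-0.07551) = 288.1·0.75475 = 217.445.
At 5412 K (t = 54.12):
  G = 99.47·ln 54.12 − 161.1 = 99.47·3.9912 − 161.1 = 235.905.
Gain = 235.905 / 217.445 = 1.0849 → 1.085.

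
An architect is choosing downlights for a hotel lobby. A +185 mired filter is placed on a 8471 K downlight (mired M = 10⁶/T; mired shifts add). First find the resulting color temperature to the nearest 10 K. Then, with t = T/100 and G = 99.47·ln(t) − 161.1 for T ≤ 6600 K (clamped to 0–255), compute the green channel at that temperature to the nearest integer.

187

M_in = 10⁶/8471 = 118.05; M_out = 118.05 + (+185) = 303.05.
T_out = 10⁶/303.05 = 3299.8 K → 3300 K; t = 33.
G = 99.47·ln 33 − 161.1 = 99.47·3.4965 − 161.1 = 186.698.
Rounded: 187.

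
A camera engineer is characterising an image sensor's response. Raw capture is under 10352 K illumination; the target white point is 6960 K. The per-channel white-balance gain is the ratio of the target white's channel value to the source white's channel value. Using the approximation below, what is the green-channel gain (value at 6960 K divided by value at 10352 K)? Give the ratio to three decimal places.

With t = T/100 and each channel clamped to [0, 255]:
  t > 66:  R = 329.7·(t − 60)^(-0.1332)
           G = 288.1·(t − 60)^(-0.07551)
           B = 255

At 10352 K (t = 103.52):
  G = 288.1·(103.52 − 60)^(-0.07551) = 288.1·43.52^(-0.07551) = 288.1·0.75208 = 216.674.
At 6960 K (t = 69.6):
  G = 288.1·(69.6 − 60)^(-0.07551) = 288.1·9.6^(-0.07551) = 288.1·0.84300 = 242.869.
Gain = 242.869 / 216.674 = 1.1209 → 1.121.

1.121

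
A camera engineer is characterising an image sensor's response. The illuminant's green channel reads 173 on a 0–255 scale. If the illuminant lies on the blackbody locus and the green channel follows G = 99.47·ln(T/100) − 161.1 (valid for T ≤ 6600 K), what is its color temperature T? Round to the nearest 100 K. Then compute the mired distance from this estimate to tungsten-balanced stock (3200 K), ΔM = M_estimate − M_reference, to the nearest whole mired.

+32 mireds

ln t = (173 + 161.1) / 99.47 = 3.3588.
t = e^3.3588 = 28.755.
T = 100·t = 2875 K → 2900 K to the nearest 100 K.
M_estimate = 10⁶/2900 = 344.83; M_reference = 10⁶/3200 = 312.50.
ΔM = 344.83 − 312.50 = 32.33 → +32 mireds.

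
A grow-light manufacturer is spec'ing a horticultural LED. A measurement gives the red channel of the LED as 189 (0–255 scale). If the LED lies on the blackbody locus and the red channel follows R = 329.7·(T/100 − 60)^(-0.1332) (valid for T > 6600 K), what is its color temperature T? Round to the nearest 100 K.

12500 K

(t − 60)^(-0.1332) = 189/329.7 = 0.57325.
t − 60 = 0.57325^(1/-0.1332) = 0.57325^(-7.508) = 65.199, so t = 125.199.
T = 100·t = 12520 K → 12500 K to the nearest 100 K.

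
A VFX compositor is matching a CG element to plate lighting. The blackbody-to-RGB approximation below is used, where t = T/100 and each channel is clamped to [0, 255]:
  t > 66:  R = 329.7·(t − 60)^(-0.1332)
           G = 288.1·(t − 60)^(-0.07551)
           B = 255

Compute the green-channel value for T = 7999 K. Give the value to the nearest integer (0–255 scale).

230

t = 7999/100 = 79.99; the t > 66 branch applies.
G = 288.1·(79.99 − 60)^(-0.07551) = 288.1·19.99^(-0.07551) = 288.1·0.79758 = 229.784.
Rounded: 230.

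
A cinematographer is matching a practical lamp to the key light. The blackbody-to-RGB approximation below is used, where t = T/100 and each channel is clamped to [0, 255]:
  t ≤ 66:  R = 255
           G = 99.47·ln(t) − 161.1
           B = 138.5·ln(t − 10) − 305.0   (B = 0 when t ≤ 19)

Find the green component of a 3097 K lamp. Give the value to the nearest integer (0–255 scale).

180

t = 3097/100 = 30.97; the t ≤ 66 branch applies.
G = 99.47·ln 30.97 − 161.1 = 99.47·3.4330 − 161.1 = 180.382.
Rounded: 180.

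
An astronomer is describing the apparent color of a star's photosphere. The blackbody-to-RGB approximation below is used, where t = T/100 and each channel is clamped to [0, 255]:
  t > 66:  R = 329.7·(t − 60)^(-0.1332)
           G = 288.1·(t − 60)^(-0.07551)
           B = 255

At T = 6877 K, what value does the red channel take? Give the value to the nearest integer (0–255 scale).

t = 6877/100 = 68.77; the t > 66 branch applies.
R = 329.7·(68.77 − 60)^(-0.1332) = 329.7·8.77^(-0.1332) = 329.7·0.74885 = 246.894.
Rounded: 247.

247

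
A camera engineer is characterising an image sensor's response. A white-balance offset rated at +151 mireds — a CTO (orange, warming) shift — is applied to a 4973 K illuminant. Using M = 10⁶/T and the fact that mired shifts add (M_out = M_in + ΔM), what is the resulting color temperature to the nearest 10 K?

2840 K

M_in = 10⁶/4973 = 201.09 mireds.
M_out = 201.09 + (+151) = 352.09 mireds.
T_out = 10⁶/352.09 = 2840.2 K → 2840 K.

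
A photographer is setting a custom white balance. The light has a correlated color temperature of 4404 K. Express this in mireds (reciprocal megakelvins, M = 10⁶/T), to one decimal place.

227.1 mireds

M = 10⁶ / 4404 = 227.066 → 227.1 mireds.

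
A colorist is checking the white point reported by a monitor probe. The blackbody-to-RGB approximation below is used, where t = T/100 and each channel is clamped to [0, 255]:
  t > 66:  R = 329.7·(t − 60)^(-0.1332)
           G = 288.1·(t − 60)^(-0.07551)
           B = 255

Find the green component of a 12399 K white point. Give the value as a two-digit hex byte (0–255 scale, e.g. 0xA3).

t = 12399/100 = 123.99; the t > 66 branch applies.
G = 288.1·(123.99 − 60)^(-0.07551) = 288.1·63.99^(-0.07551) = 288.1·0.73050 = 210.457.
Rounded: 210; in hex, 0xD2.

0xD2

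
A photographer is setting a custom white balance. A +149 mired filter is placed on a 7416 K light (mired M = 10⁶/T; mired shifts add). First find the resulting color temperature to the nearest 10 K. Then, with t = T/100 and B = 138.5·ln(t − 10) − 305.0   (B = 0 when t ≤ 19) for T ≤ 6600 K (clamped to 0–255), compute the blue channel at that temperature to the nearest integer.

142

M_in = 10⁶/7416 = 134.84; M_out = 134.84 + (+149) = 283.84.
T_out = 10⁶/283.84 = 3523.1 K → 3520 K; t = 35.2.
B = 138.5·ln(35.2 − 10) − 305.0 = 138.5·ln 25.2 − 305.0 = 138.5·3.2268 − 305.0 = 141.918.
Rounded: 142.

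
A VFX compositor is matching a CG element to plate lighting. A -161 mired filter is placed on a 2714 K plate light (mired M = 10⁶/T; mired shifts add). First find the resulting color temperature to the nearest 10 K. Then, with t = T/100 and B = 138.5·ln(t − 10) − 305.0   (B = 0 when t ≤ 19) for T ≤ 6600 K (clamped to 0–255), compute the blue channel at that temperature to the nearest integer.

200

M_in = 10⁶/2714 = 368.46; M_out = 368.46 + (-161) = 207.46.
T_out = 10⁶/207.46 = 4820.2 K → 4820 K; t = 48.2.
B = 138.5·ln(48.2 − 10) − 305.0 = 138.5·ln 38.2 − 305.0 = 138.5·3.6428 − 305.0 = 199.533.
Rounded: 200.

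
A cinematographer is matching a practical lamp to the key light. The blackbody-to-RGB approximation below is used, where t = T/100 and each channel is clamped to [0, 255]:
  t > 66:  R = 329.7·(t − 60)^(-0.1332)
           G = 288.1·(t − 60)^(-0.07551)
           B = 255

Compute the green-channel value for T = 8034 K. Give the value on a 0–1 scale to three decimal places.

0.900

t = 8034/100 = 80.34; the t > 66 branch applies.
G = 288.1·(80.34 − 60)^(-0.07551) = 288.1·20.34^(-0.07551) = 288.1·0.79654 = 229.483.
On a 0–1 scale: 229.483/255 = 0.8999 → 0.900.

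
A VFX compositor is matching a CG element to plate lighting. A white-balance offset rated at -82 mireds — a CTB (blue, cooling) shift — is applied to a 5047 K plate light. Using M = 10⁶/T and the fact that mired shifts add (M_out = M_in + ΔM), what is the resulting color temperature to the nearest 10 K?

8610 K

M_in = 10⁶/5047 = 198.14 mireds.
M_out = 198.14 + (-82) = 116.14 mireds.
T_out = 10⁶/116.14 = 8610.5 K → 8610 K.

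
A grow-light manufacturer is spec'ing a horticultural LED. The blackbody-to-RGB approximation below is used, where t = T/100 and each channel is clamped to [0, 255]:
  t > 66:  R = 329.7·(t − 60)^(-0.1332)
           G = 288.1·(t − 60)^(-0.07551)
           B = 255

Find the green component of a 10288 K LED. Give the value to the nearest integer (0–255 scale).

t = 10288/100 = 102.88; the t > 66 branch applies.
G = 288.1·(102.88 − 60)^(-0.07551) = 288.1·42.88^(-0.07551) = 288.1·0.75292 = 216.916.
Rounded: 217.

217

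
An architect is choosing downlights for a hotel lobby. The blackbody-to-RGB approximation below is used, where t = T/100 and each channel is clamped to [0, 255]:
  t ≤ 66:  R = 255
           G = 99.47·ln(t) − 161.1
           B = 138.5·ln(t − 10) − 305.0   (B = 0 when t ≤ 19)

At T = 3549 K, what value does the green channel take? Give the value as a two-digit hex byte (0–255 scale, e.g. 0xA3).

0xC2

t = 3549/100 = 35.49; the t ≤ 66 branch applies.
G = 99.47·ln 35.49 − 161.1 = 99.47·3.5693 − 161.1 = 193.933.
Rounded: 194; in hex, 0xC2.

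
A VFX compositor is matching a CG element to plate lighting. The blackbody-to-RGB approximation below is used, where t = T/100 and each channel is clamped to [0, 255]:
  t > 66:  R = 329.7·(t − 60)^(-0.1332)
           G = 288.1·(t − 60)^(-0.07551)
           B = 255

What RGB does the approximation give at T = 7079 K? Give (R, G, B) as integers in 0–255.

t = 7079/100 = 70.79; the t > 66 branch applies.
R = 329.7·(70.79 − 60)^(-0.1332) = 329.7·10.79^(-0.1332) = 329.7·0.72845 = 240.171.
G = 288.1·(70.79 − 60)^(-0.07551) = 288.1·10.79^(-0.07551) = 288.1·0.83560 = 240.735.
B = 255 by definition for t > 66.
Rounded: (240, 241, 255).

(240, 241, 255)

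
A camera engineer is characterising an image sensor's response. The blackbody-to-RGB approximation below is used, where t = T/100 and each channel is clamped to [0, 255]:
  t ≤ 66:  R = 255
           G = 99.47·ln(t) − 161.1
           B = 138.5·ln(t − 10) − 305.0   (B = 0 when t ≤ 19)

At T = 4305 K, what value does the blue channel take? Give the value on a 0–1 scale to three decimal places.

t = 4305/100 = 43.05; the t ≤ 66 branch applies.
B = 138.5·ln(43.05 − 10) − 305.0 = 138.5·ln 33.05 − 305.0 = 138.5·3.4980 − 305.0 = 179.476.
On a 0–1 scale: 179.476/255 = 0.7038 → 0.704.

0.704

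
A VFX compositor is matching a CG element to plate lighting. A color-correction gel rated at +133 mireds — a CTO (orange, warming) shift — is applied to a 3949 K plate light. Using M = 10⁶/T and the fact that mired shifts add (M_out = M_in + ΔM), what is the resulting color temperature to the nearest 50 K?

M_in = 10⁶/3949 = 253.23 mireds.
M_out = 253.23 + (+133) = 386.23 mireds.
T_out = 10⁶/386.23 = 2589.1 K → 2600 K.

2600 K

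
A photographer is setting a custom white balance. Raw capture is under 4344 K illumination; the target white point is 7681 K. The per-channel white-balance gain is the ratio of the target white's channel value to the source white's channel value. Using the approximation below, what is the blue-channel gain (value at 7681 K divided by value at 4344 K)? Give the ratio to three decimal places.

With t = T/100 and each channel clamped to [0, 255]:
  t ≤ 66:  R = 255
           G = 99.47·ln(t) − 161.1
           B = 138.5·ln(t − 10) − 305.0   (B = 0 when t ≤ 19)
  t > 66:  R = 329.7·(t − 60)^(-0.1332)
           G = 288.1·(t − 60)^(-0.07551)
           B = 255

At 4344 K (t = 43.44):
  B = 138.5·ln(43.44 − 10) − 305.0 = 138.5·ln 33.44 − 305.0 = 138.5·3.5098 − 305.0 = 181.101.
At 7681 K (t = 76.81):
  B = 255 by definition for t > 66.
Gain = 255.000 / 181.101 = 1.4081 → 1.408.

1.408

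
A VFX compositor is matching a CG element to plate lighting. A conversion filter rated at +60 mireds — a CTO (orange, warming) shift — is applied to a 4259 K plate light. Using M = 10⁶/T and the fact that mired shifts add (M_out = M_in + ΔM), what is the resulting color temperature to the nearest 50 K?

3400 K

M_in = 10⁶/4259 = 234.80 mireds.
M_out = 234.80 + (+60) = 294.80 mireds.
T_out = 10⁶/294.80 = 3392.2 K → 3400 K.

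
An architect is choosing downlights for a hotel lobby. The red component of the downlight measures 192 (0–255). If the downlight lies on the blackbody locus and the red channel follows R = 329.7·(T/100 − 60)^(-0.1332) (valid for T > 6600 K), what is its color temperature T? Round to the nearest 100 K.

(t − 60)^(-0.1332) = 192/329.7 = 0.58235.
t − 60 = 0.58235^(1/-0.1332) = 0.58235^(-7.508) = 57.929, so t = 117.929.
T = 100·t = 11793 K → 11800 K to the nearest 100 K.

11800 K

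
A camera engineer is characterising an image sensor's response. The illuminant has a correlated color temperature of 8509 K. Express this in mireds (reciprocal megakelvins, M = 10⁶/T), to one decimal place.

117.5 mireds

M = 10⁶ / 8509 = 117.523 → 117.5 mireds.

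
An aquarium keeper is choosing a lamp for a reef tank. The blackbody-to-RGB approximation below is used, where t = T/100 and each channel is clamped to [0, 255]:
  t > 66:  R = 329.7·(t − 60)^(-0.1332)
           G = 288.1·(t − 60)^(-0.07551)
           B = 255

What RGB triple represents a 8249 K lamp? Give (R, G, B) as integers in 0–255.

(218, 228, 255)

t = 8249/100 = 82.49; the t > 66 branch applies.
R = 329.7·(82.49 − 60)^(-0.1332) = 329.7·22.49^(-0.1332) = 329.7·0.66056 = 217.788.
G = 288.1·(82.49 − 60)^(-0.07551) = 288.1·22.49^(-0.07551) = 288.1·0.79052 = 227.748.
B = 255 by definition for t > 66.
Rounded: (218, 228, 255).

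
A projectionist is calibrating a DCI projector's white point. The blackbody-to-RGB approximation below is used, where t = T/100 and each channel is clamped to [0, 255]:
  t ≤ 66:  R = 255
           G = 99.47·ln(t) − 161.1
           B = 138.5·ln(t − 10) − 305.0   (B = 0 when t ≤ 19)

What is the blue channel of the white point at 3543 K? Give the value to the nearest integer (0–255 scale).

t = 3543/100 = 35.43; the t ≤ 66 branch applies.
B = 138.5·ln(35.43 − 10) − 305.0 = 138.5·ln 25.43 − 305.0 = 138.5·3.2359 − 305.0 = 143.176.
Rounded: 143.

143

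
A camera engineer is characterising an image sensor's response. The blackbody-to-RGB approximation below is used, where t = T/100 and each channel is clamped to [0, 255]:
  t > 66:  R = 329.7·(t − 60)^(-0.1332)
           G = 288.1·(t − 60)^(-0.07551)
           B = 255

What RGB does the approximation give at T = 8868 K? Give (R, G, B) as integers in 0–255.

(211, 224, 255)

t = 8868/100 = 88.68; the t > 66 branch applies.
R = 329.7·(88.68 − 60)^(-0.1332) = 329.7·28.68^(-0.1332) = 329.7·0.63951 = 210.848.
G = 288.1·(88.68 − 60)^(-0.07551) = 288.1·28.68^(-0.07551) = 288.1·0.77614 = 223.605.
B = 255 by definition for t > 66.
Rounded: (211, 224, 255).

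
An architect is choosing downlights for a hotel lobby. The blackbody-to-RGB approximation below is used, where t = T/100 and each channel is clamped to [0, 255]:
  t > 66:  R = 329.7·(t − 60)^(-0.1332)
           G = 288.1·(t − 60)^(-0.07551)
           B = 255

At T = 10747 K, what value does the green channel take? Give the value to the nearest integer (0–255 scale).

215

t = 10747/100 = 107.47; the t > 66 branch applies.
G = 288.1·(107.47 − 60)^(-0.07551) = 288.1·47.47^(-0.07551) = 288.1·0.74716 = 215.257.
Rounded: 215.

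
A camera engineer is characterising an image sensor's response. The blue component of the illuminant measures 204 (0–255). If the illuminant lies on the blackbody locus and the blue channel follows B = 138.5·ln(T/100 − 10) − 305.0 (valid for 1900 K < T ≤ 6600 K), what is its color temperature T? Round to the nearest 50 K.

4950 K

ln(t − 10) = (204 + 305.0) / 138.5 = 3.6751.
t − 10 = e^3.6751 = 39.452, so t = 49.452.
T = 100·t = 4945 K → 4950 K to the nearest 50 K.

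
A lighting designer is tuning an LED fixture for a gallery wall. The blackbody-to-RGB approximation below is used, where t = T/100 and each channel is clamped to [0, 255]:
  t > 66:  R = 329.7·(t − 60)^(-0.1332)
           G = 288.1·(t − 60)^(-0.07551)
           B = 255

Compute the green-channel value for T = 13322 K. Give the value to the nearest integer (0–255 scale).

208

t = 13322/100 = 133.22; the t > 66 branch applies.
G = 288.1·(133.22 − 60)^(-0.07551) = 288.1·73.22^(-0.07551) = 288.1·0.72311 = 208.327.
Rounded: 208.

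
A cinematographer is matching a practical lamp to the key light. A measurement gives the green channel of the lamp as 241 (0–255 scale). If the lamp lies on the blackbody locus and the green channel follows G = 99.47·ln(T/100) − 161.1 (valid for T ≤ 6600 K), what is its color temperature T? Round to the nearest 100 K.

ln t = (241 + 161.1) / 99.47 = 4.0424.
t = e^4.0424 = 56.964.
T = 100·t = 5696 K → 5700 K to the nearest 100 K.

5700 K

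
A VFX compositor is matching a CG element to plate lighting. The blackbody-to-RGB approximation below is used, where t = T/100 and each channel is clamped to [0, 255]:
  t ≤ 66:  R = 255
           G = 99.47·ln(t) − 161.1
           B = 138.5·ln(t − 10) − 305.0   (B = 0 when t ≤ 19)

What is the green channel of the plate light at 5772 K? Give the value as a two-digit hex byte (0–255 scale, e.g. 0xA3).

0xF2

t = 5772/100 = 57.72; the t ≤ 66 branch applies.
G = 99.47·ln 57.72 − 161.1 = 99.47·4.0556 − 161.1 = 242.311.
Rounded: 242; in hex, 0xF2.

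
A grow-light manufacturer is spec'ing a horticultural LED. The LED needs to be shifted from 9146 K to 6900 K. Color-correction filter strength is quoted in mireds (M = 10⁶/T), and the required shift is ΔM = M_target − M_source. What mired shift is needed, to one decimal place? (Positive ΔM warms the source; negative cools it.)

+35.6 mireds

M_source = 10⁶/9146 = 109.337; M_target = 10⁶/6900 = 144.928.
ΔM = 144.928 − 109.337 = 35.590 → +35.6 mireds, a warming shift.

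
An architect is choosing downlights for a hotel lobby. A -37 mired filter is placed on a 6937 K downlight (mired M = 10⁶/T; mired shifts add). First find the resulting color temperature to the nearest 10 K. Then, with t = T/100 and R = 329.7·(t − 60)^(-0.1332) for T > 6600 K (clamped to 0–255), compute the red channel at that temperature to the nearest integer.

M_in = 10⁶/6937 = 144.15; M_out = 144.15 + (-37) = 107.15.
T_out = 10⁶/107.15 = 9332.3 K → 9330 K; t = 93.3.
R = 329.7·(93.3 − 60)^(-0.1332) = 329.7·33.3^(-0.1332) = 329.7·0.62692 = 206.695.
Rounded: 207.

207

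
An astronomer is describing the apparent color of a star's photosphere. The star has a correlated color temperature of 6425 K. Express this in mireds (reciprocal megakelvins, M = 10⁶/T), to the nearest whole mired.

156 mireds

M = 10⁶ / 6425 = 155.642 → 156 mireds.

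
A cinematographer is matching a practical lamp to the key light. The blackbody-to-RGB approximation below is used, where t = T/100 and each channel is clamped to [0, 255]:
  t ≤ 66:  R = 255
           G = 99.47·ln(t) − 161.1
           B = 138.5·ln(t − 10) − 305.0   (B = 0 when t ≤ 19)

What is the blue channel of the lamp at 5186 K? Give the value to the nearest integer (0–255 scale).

t = 5186/100 = 51.86; the t ≤ 66 branch applies.
B = 138.5·ln(51.86 − 10) − 305.0 = 138.5·ln 41.86 − 305.0 = 138.5·3.7343 − 305.0 = 212.205.
Rounded: 212.

212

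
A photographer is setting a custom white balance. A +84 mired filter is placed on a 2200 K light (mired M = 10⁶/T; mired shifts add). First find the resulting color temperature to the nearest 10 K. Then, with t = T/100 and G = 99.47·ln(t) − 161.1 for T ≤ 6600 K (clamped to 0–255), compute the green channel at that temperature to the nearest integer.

130

M_in = 10⁶/2200 = 454.55; M_out = 454.55 + (+84) = 538.55.
T_out = 10⁶/538.55 = 1856.9 K → 1860 K; t = 18.6.
G = 99.47·ln 18.6 − 161.1 = 99.47·2.9232 − 161.1 = 129.667.
Rounded: 130.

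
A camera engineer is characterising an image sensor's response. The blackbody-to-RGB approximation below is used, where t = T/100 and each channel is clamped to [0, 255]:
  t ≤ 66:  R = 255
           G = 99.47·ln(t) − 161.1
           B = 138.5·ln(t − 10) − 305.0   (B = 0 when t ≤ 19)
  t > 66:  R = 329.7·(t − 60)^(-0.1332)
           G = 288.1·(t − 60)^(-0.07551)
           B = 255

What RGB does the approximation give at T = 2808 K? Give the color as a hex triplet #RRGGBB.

t = 2808/100 = 28.08; the t ≤ 66 branch applies.
R = 255 by definition for t ≤ 66.
G = 99.47·ln 28.08 − 161.1 = 99.47·3.3351 − 161.1 = 170.638.
B = 138.5·ln(28.08 − 10) − 305.0 = 138.5·ln 18.08 − 305.0 = 138.5·2.8948 − 305.0 = 95.931.
Rounded: (255, 171, 96).
In hex: #FFAB60.

#FFAB60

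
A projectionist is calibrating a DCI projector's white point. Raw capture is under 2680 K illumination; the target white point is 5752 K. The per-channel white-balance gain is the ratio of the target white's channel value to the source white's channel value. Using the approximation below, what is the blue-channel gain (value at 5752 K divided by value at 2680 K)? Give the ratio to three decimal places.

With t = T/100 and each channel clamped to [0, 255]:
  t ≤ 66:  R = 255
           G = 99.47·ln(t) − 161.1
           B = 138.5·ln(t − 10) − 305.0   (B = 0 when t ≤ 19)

2.679

At 2680 K (t = 26.8):
  B = 138.5·ln(26.8 − 10) − 305.0 = 138.5·ln 16.8 − 305.0 = 138.5·2.8214 − 305.0 = 85.761.
At 5752 K (t = 57.52):
  B = 138.5·ln(57.52 − 10) − 305.0 = 138.5·ln 47.52 − 305.0 = 138.5·3.8612 − 305.0 = 229.769.
Gain = 229.769 / 85.761 = 2.6792 → 2.679.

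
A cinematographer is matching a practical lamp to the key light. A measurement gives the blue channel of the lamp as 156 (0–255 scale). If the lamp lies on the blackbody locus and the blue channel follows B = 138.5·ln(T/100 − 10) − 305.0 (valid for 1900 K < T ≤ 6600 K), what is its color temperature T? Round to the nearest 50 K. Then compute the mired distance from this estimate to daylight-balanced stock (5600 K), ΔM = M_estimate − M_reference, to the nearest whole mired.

ln(t − 10) = (156 + 305.0) / 138.5 = 3.3285.
t − 10 = e^3.3285 = 27.897, so t = 37.897.
T = 100·t = 3790 K → 3800 K to the nearest 50 K.
M_estimate = 10⁶/3800 = 263.16; M_reference = 10⁶/5600 = 178.57.
ΔM = 263.16 − 178.57 = 84.59 → +85 mireds.

+85 mireds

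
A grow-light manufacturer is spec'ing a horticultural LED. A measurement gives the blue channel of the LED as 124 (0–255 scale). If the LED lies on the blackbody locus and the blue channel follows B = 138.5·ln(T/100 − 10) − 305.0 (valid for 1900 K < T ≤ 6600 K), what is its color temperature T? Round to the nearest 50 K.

3200 K

ln(t − 10) = (124 + 305.0) / 138.5 = 3.0975.
t − 10 = e^3.0975 = 22.142, so t = 32.142.
T = 100·t = 3214 K → 3200 K to the nearest 50 K.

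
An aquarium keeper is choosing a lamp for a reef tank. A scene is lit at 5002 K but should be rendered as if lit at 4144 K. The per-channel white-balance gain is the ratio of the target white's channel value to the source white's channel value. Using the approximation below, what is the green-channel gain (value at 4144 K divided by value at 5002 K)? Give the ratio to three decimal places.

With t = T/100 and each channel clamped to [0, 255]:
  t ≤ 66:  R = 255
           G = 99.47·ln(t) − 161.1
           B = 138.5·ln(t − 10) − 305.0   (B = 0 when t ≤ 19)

At 5002 K (t = 50.02):
  G = 99.47·ln 50.02 − 161.1 = 99.47·3.9124 − 161.1 = 228.069.
At 4144 K (t = 41.44):
  G = 99.47·ln 41.44 − 161.1 = 99.47·3.7242 − 161.1 = 209.351.
Gain = 209.351 / 228.069 = 0.9179 → 0.918.

0.918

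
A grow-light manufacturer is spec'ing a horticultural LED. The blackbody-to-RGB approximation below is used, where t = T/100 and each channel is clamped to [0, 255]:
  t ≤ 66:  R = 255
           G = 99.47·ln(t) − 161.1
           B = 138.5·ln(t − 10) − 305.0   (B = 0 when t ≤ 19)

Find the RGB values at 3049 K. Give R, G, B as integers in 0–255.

R=255, G=179, B=113

t = 3049/100 = 30.49; the t ≤ 66 branch applies.
R = 255 by definition for t ≤ 66.
G = 99.47·ln 30.49 − 161.1 = 99.47·3.4174 − 161.1 = 178.829.
B = 138.5·ln(30.49 − 10) − 305.0 = 138.5·ln 20.49 − 305.0 = 138.5·3.0199 − 305.0 = 113.261.
Rounded: (255, 179, 113).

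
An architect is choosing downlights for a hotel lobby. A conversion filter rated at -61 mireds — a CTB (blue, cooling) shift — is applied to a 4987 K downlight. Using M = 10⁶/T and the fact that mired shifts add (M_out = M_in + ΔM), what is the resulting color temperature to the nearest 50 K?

7150 K

M_in = 10⁶/4987 = 200.52 mireds.
M_out = 200.52 + (-61) = 139.52 mireds.
T_out = 10⁶/139.52 = 7167.4 K → 7150 K.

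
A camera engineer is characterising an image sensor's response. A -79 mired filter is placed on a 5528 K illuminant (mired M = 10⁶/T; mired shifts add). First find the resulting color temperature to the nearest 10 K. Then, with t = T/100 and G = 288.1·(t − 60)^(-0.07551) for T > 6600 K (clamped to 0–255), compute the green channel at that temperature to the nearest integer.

M_in = 10⁶/5528 = 180.90; M_out = 180.90 + (-79) = 101.90.
T_out = 10⁶/101.90 = 9813.8 K → 9810 K; t = 98.1.
G = 288.1·(98.1 − 60)^(-0.07551) = 288.1·38.1^(-0.07551) = 288.1·0.75967 = 218.861.
Rounded: 219.

219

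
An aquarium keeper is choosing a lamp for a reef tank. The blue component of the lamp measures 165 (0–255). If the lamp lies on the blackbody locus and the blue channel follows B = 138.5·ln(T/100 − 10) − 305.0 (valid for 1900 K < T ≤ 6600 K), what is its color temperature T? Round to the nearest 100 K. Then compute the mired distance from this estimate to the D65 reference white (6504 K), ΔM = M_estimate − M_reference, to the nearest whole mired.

+96 mireds

ln(t − 10) = (165 + 305.0) / 138.5 = 3.3935.
t − 10 = e^3.3935 = 29.770, so t = 39.770.
T = 100·t = 3977 K → 4000 K to the nearest 100 K.
M_estimate = 10⁶/4000 = 250.00; M_reference = 10⁶/6504 = 153.75.
ΔM = 250.00 − 153.75 = 96.25 → +96 mireds.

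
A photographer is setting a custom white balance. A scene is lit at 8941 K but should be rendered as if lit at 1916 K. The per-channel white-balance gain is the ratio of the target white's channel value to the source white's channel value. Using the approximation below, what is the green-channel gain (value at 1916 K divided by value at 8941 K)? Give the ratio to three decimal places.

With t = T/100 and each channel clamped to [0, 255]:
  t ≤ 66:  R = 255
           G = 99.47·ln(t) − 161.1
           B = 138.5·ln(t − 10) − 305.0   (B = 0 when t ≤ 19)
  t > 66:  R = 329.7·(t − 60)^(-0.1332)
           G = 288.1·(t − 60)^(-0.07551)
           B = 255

At 8941 K (t = 89.41):
  G = 288.1·(89.41 − 60)^(-0.07551) = 288.1·29.41^(-0.07551) = 288.1·0.77467 = 223.181.
At 1916 K (t = 19.16):
  G = 99.47·ln 19.16 − 161.1 = 99.47·2.9528 − 161.1 = 132.617.
Gain = 132.617 / 223.181 = 0.5942 → 0.594.

0.594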